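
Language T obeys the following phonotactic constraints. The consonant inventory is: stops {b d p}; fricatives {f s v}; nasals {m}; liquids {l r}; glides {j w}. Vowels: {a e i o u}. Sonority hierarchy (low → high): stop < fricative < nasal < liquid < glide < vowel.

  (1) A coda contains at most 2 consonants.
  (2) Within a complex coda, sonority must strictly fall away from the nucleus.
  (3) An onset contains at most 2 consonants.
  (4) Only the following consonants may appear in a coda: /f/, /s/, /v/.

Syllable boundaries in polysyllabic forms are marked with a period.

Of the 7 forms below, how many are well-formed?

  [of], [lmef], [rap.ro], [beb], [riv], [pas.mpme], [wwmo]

3

[of] — σ1 onset /∅/, coda /f/ ok → well-formed
[lmef] — σ1 onset /lm/ (2C), coda /f/ ok → well-formed
[rap.ro] — violates constraint 4: syllable 1 coda contains /p/, which is not a licensed coda consonant → ill-formed
[beb] — violates constraint 4: syllable 1 coda contains /b/, which is not a licensed coda consonant → ill-formed
[riv] — σ1 onset /r/, coda /v/ ok → well-formed
[pas.mpme] — violates constraint 3: syllable 2 onset /mpm/ has 3 consonants (> 2) → ill-formed
[wwmo] — violates constraint 3: syllable 1 onset /wwm/ has 3 consonants (> 2) → ill-formed
Well-formed: [of], [lmef], [riv] → 3.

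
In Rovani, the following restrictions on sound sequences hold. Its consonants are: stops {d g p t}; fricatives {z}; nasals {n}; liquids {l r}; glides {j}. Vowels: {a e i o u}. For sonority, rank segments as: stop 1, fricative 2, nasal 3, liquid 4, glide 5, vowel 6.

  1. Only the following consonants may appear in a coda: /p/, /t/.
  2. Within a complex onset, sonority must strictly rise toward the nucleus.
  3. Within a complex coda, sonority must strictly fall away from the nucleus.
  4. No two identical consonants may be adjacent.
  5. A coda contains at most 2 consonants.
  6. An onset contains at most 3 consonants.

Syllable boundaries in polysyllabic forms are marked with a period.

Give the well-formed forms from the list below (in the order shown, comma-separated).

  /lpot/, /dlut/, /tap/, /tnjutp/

/dlut/, /tap/

/lpot/ — violates constraint 2: syllable 1 onset /lp/: /l/ (liquid, 4) → /p/ (stop, 1) does not rise → ill-formed
/dlut/ — σ1 onset /dl/ (1→4 rises), coda /t/ ok → well-formed
/tap/ — σ1 onset /t/, coda /p/ ok → well-formed
/tnjutp/ — violates constraint 3: syllable 1 coda /tp/: /t/ (stop, 1) → /p/ (stop, 1) does not fall → ill-formed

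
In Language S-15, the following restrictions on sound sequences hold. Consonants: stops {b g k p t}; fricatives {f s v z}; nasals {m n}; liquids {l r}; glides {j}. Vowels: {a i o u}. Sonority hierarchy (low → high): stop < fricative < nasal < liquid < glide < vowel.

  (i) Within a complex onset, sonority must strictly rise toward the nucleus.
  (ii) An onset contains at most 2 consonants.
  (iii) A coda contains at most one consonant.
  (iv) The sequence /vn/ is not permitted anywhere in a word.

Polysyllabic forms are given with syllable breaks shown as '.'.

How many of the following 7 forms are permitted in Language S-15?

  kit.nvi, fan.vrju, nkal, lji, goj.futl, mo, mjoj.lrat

kit.nvi — violates constraint (i): syllable 2 onset /nv/: /n/ (nasal, 3) → /v/ (fricative, 2) does not rise → not permitted
fan.vrju — violates constraint (ii): syllable 2 onset /vrj/ has 3 consonants (> 2) → not permitted
nkal — violates constraint (i): syllable 1 onset /nk/: /n/ (nasal, 3) → /k/ (stop, 1) does not rise → not permitted
lji — σ1 onset /lj/ (4→5 rises), coda /∅/ ok → permitted
goj.futl — violates constraint (iii): syllable 2 coda /tl/ has 2 consonants (> 1) → not permitted
mo — σ1 onset /m/, coda /∅/ ok → permitted
mjoj.lrat — violates constraint (i): syllable 2 onset /lr/: /l/ (liquid, 4) → /r/ (liquid, 4) does not rise → not permitted
Permitted: lji, mo → 2.

2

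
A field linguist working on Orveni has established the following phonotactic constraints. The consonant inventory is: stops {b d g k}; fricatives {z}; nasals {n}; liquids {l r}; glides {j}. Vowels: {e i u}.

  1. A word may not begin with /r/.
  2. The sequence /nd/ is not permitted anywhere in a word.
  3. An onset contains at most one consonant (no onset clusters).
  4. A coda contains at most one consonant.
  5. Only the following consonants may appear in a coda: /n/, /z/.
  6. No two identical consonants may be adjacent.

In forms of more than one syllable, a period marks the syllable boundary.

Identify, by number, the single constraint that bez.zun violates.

bez.zun: adjacent identical consonants /zz/.
This is a violation of constraint 6: "No two identical consonants may be adjacent."
The remaining constraints (1, 2, 3, 4, 5) are satisfied.

6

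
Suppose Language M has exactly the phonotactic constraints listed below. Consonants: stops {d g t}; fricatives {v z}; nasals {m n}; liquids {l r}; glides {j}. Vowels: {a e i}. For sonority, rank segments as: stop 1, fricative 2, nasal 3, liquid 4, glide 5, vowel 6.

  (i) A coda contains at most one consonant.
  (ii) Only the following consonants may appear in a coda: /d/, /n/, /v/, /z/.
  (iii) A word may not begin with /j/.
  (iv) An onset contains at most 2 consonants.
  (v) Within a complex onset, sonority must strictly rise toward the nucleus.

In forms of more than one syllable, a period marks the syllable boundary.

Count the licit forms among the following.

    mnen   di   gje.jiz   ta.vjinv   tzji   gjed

3

mnen — violates constraint (v): syllable 1 onset /mn/: /m/ (nasal, 3) → /n/ (nasal, 3) does not rise → illicit
di — σ1 onset /d/, coda /∅/ ok → licit
gje.jiz — σ1 onset /gj/ (1→5 rises), coda /∅/ ok; σ2 onset /j/, coda /z/ ok → licit
ta.vjinv — violates constraint (i): syllable 2 coda /nv/ has 2 consonants (> 1) → illicit
tzji — violates constraint (iv): syllable 1 onset /tzj/ has 3 consonants (> 2) → illicit
gjed — σ1 onset /gj/ (1→5 rises), coda /d/ ok → licit
Licit: di, gje.jiz, gjed → 3.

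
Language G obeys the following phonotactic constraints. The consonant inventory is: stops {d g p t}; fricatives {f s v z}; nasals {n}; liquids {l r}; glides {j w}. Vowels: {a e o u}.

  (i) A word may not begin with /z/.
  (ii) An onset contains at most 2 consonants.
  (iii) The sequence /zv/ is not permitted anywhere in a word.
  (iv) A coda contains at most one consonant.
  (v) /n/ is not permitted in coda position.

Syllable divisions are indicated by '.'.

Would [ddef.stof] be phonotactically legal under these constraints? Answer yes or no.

yes

[ddef.stof] — σ1 onset /dd/ (2C), coda /f/ ok; σ2 onset /st/ (2C), coda /f/ ok → phonotactically legal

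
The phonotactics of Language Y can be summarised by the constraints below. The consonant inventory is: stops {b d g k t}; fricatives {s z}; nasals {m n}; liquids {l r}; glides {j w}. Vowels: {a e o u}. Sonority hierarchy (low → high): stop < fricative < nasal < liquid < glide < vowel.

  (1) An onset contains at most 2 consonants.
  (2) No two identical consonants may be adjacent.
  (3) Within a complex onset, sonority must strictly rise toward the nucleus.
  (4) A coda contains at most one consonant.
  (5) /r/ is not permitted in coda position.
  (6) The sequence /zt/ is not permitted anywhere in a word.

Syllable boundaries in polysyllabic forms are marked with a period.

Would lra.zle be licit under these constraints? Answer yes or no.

lra.zle — violates constraint 3: syllable 1 onset /lr/: /l/ (liquid, 4) → /r/ (liquid, 4) does not rise → illicit

no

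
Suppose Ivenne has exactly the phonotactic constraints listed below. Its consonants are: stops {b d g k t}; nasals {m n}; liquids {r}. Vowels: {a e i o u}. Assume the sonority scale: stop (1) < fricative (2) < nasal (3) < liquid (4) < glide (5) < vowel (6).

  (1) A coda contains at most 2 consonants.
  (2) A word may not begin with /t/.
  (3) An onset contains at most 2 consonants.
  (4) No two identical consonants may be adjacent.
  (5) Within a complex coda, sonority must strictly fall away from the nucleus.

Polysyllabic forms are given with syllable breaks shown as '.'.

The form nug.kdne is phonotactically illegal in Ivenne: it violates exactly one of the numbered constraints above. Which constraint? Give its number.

nug.kdne: syllable 2 onset /kdn/ has 3 consonants (> 2).
This is a violation of constraint 3: "An onset contains at most 2 consonants."
The remaining constraints (1, 2, 4, 5) are satisfied.

3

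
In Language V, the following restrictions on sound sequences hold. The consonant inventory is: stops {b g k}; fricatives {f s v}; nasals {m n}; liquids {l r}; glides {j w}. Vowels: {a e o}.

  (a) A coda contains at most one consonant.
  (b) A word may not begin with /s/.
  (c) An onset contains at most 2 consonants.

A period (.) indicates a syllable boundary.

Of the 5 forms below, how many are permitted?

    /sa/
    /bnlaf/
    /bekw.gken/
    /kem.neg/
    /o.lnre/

/sa/ — violates constraint (b): word begins with /s/ → not permitted
/bnlaf/ — violates constraint (c): syllable 1 onset /bnl/ has 3 consonants (> 2) → not permitted
/bekw.gken/ — violates constraint (a): syllable 1 coda /kw/ has 2 consonants (> 1) → not permitted
/kem.neg/ — σ1 onset /k/, coda /m/ ok; σ2 onset /n/, coda /g/ ok → permitted
/o.lnre/ — violates constraint (c): syllable 2 onset /lnr/ has 3 consonants (> 2) → not permitted
Permitted: /kem.neg/ → 1.

1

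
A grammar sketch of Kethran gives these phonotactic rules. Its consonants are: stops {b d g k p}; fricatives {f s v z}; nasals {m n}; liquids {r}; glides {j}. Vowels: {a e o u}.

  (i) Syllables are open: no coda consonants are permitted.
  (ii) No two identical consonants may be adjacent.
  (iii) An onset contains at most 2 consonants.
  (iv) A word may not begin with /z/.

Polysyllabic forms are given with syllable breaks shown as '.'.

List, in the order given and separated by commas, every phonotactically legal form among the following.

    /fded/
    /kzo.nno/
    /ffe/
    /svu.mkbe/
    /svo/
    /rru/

/fded/ — violates constraint (i): syllable 1 coda /d/ has 1 consonant (> 0) → phonotactically illegal
/kzo.nno/ — violates constraint (ii): adjacent identical consonants /nn/ → phonotactically illegal
/ffe/ — violates constraint (ii): adjacent identical consonants /ff/ → phonotactically illegal
/svu.mkbe/ — violates constraint (iii): syllable 2 onset /mkb/ has 3 consonants (> 2) → phonotactically illegal
/svo/ — σ1 onset /sv/ (2C), coda /∅/ ok → phonotactically legal
/rru/ — violates constraint (ii): adjacent identical consonants /rr/ → phonotactically illegal

/svo/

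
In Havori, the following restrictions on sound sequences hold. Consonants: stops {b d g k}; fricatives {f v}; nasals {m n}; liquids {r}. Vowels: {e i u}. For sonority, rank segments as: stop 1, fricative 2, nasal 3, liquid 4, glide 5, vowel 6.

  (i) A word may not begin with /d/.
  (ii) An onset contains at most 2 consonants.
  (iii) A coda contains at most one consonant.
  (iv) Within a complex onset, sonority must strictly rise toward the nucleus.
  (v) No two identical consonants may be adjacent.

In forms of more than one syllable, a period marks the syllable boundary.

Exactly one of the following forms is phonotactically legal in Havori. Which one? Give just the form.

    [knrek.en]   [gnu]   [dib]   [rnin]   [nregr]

[knrek.en] — violates constraint (ii): syllable 1 onset /knr/ has 3 consonants (> 2) → phonotactically illegal
[gnu] — σ1 onset /gn/ (1→3 rises), coda /∅/ ok → phonotactically legal
[dib] — violates constraint (i): word begins with /d/ → phonotactically illegal
[rnin] — violates constraint (iv): syllable 1 onset /rn/: /r/ (liquid, 4) → /n/ (nasal, 3) does not rise → phonotactically illegal
[nregr] — violates constraint (iii): syllable 1 coda /gr/ has 2 consonants (> 1) → phonotactically illegal

[gnu]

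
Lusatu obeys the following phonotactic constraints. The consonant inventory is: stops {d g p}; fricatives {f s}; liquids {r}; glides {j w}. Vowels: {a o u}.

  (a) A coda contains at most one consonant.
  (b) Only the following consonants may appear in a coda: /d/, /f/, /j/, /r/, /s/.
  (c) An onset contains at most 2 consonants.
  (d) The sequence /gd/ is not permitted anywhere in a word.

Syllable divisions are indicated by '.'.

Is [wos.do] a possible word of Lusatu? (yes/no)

yes

[wos.do] — σ1 onset /w/, coda /s/ ok; σ2 onset /d/, coda /∅/ ok → licit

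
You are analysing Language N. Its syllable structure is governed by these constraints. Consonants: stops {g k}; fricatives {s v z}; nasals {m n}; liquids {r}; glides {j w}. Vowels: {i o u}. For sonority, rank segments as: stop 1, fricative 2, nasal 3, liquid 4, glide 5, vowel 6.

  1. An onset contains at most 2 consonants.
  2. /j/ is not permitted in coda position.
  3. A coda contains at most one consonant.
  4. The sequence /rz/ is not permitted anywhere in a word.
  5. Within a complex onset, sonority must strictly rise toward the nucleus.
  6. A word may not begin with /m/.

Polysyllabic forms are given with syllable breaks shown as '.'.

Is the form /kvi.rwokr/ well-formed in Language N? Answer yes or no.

no

/kvi.rwokr/ — violates constraint 3: syllable 2 coda /kr/ has 2 consonants (> 1) → ill-formed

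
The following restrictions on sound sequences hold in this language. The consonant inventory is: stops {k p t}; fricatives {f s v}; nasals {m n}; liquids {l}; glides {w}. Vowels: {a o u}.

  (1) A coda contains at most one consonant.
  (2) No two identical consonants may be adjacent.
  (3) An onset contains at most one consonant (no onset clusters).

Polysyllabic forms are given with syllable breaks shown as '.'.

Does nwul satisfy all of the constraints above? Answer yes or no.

no

nwul — violates constraint 3: syllable 1 onset /nw/ has 2 consonants (> 1) → ill-formed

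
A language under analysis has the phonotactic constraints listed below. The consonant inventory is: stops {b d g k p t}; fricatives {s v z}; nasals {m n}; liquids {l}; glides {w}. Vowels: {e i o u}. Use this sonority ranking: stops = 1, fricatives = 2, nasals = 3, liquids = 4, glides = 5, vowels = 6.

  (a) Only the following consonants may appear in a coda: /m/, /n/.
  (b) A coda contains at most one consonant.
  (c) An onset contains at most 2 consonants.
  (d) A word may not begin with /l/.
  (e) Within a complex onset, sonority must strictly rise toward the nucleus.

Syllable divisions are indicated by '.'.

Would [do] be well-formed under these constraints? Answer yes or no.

[do] — σ1 onset /d/, coda /∅/ ok → well-formed

yes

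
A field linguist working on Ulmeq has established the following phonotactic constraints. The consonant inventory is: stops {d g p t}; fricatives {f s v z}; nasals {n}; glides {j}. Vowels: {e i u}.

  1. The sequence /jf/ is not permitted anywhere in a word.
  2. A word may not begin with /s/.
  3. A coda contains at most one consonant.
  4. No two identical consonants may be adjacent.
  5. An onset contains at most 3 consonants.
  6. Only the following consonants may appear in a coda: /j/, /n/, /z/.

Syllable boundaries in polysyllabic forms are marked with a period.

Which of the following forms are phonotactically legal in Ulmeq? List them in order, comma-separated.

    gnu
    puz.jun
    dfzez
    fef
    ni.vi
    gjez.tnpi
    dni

gnu — σ1 onset /gn/ (2C), coda /∅/ ok → phonotactically legal
puz.jun — σ1 onset /p/, coda /z/ ok; σ2 onset /j/, coda /n/ ok → phonotactically legal
dfzez — σ1 onset /dfz/ (3C), coda /z/ ok → phonotactically legal
fef — violates constraint 6: syllable 1 coda contains /f/, which is not a licensed coda consonant → phonotactically illegal
ni.vi — σ1 onset /n/, coda /∅/ ok; σ2 onset /v/, coda /∅/ ok → phonotactically legal
gjez.tnpi — σ1 onset /gj/ (2C), coda /z/ ok; σ2 onset /tnp/ (3C), coda /∅/ ok → phonotactically legal
dni — σ1 onset /dn/ (2C), coda /∅/ ok → phonotactically legal

gnu, puz.jun, dfzez, ni.vi, gjez.tnpi, dni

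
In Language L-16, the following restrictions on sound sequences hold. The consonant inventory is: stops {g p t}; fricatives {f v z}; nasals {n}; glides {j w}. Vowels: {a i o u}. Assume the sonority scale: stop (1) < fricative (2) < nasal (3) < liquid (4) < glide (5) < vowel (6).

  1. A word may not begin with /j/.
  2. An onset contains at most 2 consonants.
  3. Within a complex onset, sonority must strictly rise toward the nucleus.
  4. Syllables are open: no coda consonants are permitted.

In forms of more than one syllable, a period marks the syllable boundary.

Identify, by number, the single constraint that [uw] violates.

[uw]: syllable 1 coda /w/ has 1 consonant (> 0).
This is a violation of constraint 4: "Syllables are open: no coda consonants are permitted."
The remaining constraints (1, 2, 3) are satisfied.

4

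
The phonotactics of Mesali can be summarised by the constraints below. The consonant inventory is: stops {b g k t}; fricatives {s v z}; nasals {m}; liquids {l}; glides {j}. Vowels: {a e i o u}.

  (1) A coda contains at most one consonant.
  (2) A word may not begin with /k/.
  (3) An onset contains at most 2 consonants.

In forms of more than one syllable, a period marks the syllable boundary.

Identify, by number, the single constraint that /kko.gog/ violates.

/kko.gog/: word begins with /k/.
This is a violation of constraint 2: "A word may not begin with /k/."
The remaining constraints (1, 3) are satisfied.

2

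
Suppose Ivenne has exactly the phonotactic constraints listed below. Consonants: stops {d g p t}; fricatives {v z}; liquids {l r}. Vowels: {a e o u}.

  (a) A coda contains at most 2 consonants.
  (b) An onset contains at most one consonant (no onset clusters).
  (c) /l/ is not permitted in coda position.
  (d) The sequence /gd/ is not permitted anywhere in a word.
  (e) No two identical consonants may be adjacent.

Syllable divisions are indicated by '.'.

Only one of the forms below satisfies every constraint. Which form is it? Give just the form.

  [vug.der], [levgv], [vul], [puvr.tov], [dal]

[puvr.tov]

[vug.der] — violates constraint (d): contains banned sequence /gd/ → phonotactically illegal
[levgv] — violates constraint (a): syllable 1 coda /vgv/ has 3 consonants (> 2) → phonotactically illegal
[vul] — violates constraint (c): syllable 1 coda contains /l/ → phonotactically illegal
[puvr.tov] — σ1 onset /p/, coda /vr/ (2C) ok; σ2 onset /t/, coda /v/ ok → phonotactically legal
[dal] — violates constraint (c): syllable 1 coda contains /l/ → phonotactically illegal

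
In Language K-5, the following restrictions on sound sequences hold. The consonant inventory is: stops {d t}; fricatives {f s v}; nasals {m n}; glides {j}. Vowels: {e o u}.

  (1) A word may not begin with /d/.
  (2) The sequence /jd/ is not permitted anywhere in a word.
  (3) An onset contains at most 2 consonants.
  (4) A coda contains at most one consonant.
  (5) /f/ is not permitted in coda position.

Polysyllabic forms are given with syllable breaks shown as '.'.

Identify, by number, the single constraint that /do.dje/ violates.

/do.dje/: word begins with /d/.
This is a violation of constraint 1: "A word may not begin with /d/."
The remaining constraints (2, 3, 4, 5) are satisfied.

1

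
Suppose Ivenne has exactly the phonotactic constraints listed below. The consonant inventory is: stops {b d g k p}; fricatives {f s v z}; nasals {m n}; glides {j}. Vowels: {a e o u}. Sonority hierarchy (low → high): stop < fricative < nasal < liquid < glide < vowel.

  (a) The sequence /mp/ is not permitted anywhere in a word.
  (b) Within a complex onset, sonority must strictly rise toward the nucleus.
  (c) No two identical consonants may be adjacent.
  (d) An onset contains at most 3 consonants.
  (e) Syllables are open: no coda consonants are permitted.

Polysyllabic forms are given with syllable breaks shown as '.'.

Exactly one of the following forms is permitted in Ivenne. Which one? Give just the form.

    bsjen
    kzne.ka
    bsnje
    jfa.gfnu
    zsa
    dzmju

kzne.ka

bsjen — violates constraint (e): syllable 1 coda /n/ has 1 consonant (> 0) → not permitted
kzne.ka — σ1 onset /kzn/ (1→2→3 rises), coda /∅/ ok; σ2 onset /k/, coda /∅/ ok → permitted
bsnje — violates constraint (d): syllable 1 onset /bsnj/ has 4 consonants (> 3) → not permitted
jfa.gfnu — violates constraint (b): syllable 1 onset /jf/: /j/ (glide, 5) → /f/ (fricative, 2) does not rise → not permitted
zsa — violates constraint (b): syllable 1 onset /zs/: /z/ (fricative, 2) → /s/ (fricative, 2) does not rise → not permitted
dzmju — violates constraint (d): syllable 1 onset /dzmj/ has 4 consonants (> 3) → not permitted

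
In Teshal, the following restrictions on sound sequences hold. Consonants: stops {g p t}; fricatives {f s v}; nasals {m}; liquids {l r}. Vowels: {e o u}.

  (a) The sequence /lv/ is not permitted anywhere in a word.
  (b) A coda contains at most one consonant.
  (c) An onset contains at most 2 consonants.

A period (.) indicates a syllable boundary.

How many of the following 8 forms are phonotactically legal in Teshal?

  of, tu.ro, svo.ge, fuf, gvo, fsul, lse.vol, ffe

8

of — σ1 onset /∅/, coda /f/ ok → phonotactically legal
tu.ro — σ1 onset /t/, coda /∅/ ok; σ2 onset /r/, coda /∅/ ok → phonotactically legal
svo.ge — σ1 onset /sv/ (2C), coda /∅/ ok; σ2 onset /g/, coda /∅/ ok → phonotactically legal
fuf — σ1 onset /f/, coda /f/ ok → phonotactically legal
gvo — σ1 onset /gv/ (2C), coda /∅/ ok → phonotactically legal
fsul — σ1 onset /fs/ (2C), coda /l/ ok → phonotactically legal
lse.vol — σ1 onset /ls/ (2C), coda /∅/ ok; σ2 onset /v/, coda /l/ ok → phonotactically legal
ffe — σ1 onset /ff/ (2C), coda /∅/ ok → phonotactically legal
Phonotactically legal: of, tu.ro, svo.ge, fuf, gvo, fsul, lse.vol, ffe → 8.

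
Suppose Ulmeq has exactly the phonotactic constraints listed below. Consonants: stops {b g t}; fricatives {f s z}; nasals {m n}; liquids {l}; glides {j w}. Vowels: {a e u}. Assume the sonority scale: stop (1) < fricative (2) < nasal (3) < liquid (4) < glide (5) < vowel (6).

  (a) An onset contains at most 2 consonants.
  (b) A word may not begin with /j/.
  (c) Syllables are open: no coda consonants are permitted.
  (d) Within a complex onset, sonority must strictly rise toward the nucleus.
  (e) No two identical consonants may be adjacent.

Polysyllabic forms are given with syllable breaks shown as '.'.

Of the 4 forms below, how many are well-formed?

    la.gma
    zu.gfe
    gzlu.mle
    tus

2

la.gma — σ1 onset /l/, coda /∅/ ok; σ2 onset /gm/ (1→3 rises), coda /∅/ ok → well-formed
zu.gfe — σ1 onset /z/, coda /∅/ ok; σ2 onset /gf/ (1→2 rises), coda /∅/ ok → well-formed
gzlu.mle — violates constraint (a): syllable 1 onset /gzl/ has 3 consonants (> 2) → ill-formed
tus — violates constraint (c): syllable 1 coda /s/ has 1 consonant (> 0) → ill-formed
Well-formed: la.gma, zu.gfe → 2.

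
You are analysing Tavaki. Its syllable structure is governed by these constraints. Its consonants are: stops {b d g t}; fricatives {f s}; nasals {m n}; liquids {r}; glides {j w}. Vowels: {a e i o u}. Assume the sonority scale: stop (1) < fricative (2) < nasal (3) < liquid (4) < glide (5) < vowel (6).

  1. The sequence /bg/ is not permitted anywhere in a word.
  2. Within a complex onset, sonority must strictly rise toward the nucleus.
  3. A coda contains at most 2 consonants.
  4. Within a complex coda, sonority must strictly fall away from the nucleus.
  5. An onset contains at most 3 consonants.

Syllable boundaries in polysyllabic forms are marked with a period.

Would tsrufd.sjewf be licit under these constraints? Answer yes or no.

yes

tsrufd.sjewf — σ1 onset /tsr/ (1→2→4 rises), coda /fd/ (2→1 falls) ok; σ2 onset /sj/ (2→5 rises), coda /wf/ (5→2 falls) ok → licit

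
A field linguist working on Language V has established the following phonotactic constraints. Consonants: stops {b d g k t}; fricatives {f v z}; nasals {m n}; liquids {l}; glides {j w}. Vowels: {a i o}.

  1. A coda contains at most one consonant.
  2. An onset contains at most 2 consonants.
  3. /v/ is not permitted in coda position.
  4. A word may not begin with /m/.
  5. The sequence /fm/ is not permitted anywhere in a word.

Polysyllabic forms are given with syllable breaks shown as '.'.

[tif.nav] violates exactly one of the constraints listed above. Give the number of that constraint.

[tif.nav]: syllable 2 coda contains /v/.
This is a violation of constraint 3: "/v/ is not permitted in coda position."
The remaining constraints (1, 2, 4, 5) are satisfied.

3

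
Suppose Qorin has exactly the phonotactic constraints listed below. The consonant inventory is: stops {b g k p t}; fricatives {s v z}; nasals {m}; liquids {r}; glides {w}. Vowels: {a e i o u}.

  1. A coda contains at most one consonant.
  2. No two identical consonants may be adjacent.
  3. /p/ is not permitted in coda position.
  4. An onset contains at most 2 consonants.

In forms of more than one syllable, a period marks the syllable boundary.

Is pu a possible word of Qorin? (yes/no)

pu — σ1 onset /p/, coda /∅/ ok → well-formed

yes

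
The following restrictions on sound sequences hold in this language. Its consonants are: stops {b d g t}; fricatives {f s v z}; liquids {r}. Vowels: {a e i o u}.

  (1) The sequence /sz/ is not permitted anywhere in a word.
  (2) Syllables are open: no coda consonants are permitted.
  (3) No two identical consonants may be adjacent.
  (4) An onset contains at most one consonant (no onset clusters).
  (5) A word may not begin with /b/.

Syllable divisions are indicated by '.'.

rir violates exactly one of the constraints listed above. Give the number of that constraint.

2

rir: syllable 1 coda /r/ has 1 consonant (> 0).
This is a violation of constraint 2: "Syllables are open: no coda consonants are permitted."
The remaining constraints (1, 3, 4, 5) are satisfied.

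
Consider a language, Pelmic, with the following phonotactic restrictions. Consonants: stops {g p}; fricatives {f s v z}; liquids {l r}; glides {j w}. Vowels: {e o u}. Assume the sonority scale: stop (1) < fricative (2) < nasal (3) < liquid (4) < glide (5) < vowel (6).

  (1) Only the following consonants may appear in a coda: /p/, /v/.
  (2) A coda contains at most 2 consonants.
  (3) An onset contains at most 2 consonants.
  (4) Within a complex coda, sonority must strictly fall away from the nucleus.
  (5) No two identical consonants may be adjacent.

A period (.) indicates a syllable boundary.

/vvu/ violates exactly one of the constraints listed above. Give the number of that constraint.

5

/vvu/: adjacent identical consonants /vv/.
This is a violation of constraint 5: "No two identical consonants may be adjacent."
The remaining constraints (1, 2, 3, 4) are satisfied.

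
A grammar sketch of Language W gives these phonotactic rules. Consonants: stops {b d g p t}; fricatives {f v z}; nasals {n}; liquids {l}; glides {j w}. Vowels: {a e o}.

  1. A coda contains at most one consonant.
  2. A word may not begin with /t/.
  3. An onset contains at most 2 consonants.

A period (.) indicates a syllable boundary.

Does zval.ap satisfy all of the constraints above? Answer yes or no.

zval.ap — σ1 onset /zv/ (2C), coda /l/ ok; σ2 onset /∅/, coda /p/ ok → phonotactically legal

yes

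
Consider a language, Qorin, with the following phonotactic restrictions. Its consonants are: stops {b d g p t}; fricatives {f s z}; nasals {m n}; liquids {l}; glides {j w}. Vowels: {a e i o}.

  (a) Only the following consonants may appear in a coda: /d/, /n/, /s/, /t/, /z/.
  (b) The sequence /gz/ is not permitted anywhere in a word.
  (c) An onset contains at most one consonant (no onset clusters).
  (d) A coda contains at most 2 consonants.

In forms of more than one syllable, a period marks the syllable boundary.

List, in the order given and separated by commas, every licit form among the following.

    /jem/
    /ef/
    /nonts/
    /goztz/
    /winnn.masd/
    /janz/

/janz/

/jem/ — violates constraint (a): syllable 1 coda contains /m/, which is not a licensed coda consonant → illicit
/ef/ — violates constraint (a): syllable 1 coda contains /f/, which is not a licensed coda consonant → illicit
/nonts/ — violates constraint (d): syllable 1 coda /nts/ has 3 consonants (> 2) → illicit
/goztz/ — violates constraint (d): syllable 1 coda /ztz/ has 3 consonants (> 2) → illicit
/winnn.masd/ — violates constraint (d): syllable 1 coda /nnn/ has 3 consonants (> 2) → illicit
/janz/ — σ1 onset /j/, coda /nz/ (2C) ok → licit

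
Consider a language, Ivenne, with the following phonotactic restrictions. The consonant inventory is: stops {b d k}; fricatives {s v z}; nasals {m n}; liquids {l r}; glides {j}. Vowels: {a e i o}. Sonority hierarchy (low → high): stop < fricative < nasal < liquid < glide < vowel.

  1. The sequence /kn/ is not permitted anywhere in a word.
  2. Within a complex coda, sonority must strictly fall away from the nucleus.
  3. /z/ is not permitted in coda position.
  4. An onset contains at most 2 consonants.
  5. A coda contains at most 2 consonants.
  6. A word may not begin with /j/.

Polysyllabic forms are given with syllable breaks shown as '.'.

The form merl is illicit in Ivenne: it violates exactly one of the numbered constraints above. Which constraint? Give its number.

merl: syllable 1 coda /rl/: /r/ (liquid, 4) → /l/ (liquid, 4) does not fall.
This is a violation of constraint 2: "Within a complex coda, sonority must strictly fall away from the nucleus."
The remaining constraints (1, 3, 4, 5, 6) are satisfied.

2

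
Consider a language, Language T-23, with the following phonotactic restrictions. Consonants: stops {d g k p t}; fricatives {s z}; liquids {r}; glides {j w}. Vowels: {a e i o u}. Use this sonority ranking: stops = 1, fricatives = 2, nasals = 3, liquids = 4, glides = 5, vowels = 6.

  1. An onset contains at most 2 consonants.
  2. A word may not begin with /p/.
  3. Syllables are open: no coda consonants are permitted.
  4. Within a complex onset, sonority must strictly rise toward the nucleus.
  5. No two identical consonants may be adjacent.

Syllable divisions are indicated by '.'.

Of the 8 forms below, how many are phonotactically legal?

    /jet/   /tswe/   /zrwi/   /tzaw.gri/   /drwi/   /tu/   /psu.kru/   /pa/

1

/jet/ — violates constraint 3: syllable 1 coda /t/ has 1 consonant (> 0) → phonotactically illegal
/tswe/ — violates constraint 1: syllable 1 onset /tsw/ has 3 consonants (> 2) → phonotactically illegal
/zrwi/ — violates constraint 1: syllable 1 onset /zrw/ has 3 consonants (> 2) → phonotactically illegal
/tzaw.gri/ — violates constraint 3: syllable 1 coda /w/ has 1 consonant (> 0) → phonotactically illegal
/drwi/ — violates constraint 1: syllable 1 onset /drw/ has 3 consonants (> 2) → phonotactically illegal
/tu/ — σ1 onset /t/, coda /∅/ ok → phonotactically legal
/psu.kru/ — violates constraint 2: word begins with /p/ → phonotactically illegal
/pa/ — violates constraint 2: word begins with /p/ → phonotactically illegal
Phonotactically legal: /tu/ → 1.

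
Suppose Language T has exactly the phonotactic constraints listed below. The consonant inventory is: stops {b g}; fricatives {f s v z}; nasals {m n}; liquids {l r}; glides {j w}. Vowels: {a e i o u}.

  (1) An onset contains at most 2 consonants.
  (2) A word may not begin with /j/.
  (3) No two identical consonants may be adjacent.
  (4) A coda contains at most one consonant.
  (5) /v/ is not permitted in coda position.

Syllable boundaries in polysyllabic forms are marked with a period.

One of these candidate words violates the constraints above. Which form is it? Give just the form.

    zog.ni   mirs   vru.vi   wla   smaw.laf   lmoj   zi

mirs

zog.ni — σ1 onset /z/, coda /g/ ok; σ2 onset /n/, coda /∅/ ok → licit
mirs — violates constraint 4: syllable 1 coda /rs/ has 2 consonants (> 1) → illicit
vru.vi — σ1 onset /vr/ (2C), coda /∅/ ok; σ2 onset /v/, coda /∅/ ok → licit
wla — σ1 onset /wl/ (2C), coda /∅/ ok → licit
smaw.laf — σ1 onset /sm/ (2C), coda /w/ ok; σ2 onset /l/, coda /f/ ok → licit
lmoj — σ1 onset /lm/ (2C), coda /j/ ok → licit
zi — σ1 onset /z/, coda /∅/ ok → licit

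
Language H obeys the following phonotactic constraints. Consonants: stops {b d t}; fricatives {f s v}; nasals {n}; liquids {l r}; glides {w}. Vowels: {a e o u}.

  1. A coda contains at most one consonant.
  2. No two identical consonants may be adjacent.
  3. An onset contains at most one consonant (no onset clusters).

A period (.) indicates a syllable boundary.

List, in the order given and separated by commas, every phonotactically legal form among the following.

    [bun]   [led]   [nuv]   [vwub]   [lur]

[bun], [led], [nuv], [lur]

[bun] — σ1 onset /b/, coda /n/ ok → phonotactically legal
[led] — σ1 onset /l/, coda /d/ ok → phonotactically legal
[nuv] — σ1 onset /n/, coda /v/ ok → phonotactically legal
[vwub] — violates constraint 3: syllable 1 onset /vw/ has 2 consonants (> 1) → phonotactically illegal
[lur] — σ1 onset /l/, coda /r/ ok → phonotactically legal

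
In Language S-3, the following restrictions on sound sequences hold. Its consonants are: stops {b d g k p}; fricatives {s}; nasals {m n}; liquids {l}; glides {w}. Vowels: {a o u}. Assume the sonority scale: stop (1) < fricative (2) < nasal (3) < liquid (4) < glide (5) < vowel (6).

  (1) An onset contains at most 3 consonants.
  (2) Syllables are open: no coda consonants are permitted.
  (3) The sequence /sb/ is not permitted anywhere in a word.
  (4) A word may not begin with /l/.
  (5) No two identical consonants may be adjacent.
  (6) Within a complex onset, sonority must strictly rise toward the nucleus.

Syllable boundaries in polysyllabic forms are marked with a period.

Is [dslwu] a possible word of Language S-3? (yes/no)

[dslwu] — violates constraint 1: syllable 1 onset /dslw/ has 4 consonants (> 3) → ill-formed

no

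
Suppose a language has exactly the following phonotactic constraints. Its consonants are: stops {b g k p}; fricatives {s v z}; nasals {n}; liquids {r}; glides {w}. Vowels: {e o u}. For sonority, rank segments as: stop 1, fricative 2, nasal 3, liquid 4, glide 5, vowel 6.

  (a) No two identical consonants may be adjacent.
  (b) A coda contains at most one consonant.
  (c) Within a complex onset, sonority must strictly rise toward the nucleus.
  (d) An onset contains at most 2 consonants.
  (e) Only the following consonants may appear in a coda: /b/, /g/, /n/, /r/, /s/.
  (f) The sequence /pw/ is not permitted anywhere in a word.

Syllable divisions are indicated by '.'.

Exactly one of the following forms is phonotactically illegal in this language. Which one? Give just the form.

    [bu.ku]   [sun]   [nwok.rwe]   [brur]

[bu.ku] — σ1 onset /b/, coda /∅/ ok; σ2 onset /k/, coda /∅/ ok → phonotactically legal
[sun] — σ1 onset /s/, coda /n/ ok → phonotactically legal
[nwok.rwe] — violates constraint (e): syllable 1 coda contains /k/, which is not a licensed coda consonant → phonotactically illegal
[brur] — σ1 onset /br/ (1→4 rises), coda /r/ ok → phonotactically legal

[nwok.rwe]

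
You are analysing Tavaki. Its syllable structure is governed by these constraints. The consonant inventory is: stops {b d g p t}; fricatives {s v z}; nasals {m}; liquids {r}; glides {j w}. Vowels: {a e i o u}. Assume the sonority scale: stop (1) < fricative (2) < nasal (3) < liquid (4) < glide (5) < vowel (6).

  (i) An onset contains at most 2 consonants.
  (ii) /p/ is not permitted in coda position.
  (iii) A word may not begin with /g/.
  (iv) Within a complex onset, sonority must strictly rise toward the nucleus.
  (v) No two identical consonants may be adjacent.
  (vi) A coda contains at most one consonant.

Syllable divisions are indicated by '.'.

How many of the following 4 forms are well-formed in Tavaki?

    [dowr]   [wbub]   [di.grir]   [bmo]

2

[dowr] — violates constraint (vi): syllable 1 coda /wr/ has 2 consonants (> 1) → ill-formed
[wbub] — violates constraint (iv): syllable 1 onset /wb/: /w/ (glide, 5) → /b/ (stop, 1) does not rise → ill-formed
[di.grir] — σ1 onset /d/, coda /∅/ ok; σ2 onset /gr/ (1→4 rises), coda /r/ ok → well-formed
[bmo] — σ1 onset /bm/ (1→3 rises), coda /∅/ ok → well-formed
Well-formed: [di.grir], [bmo] → 2.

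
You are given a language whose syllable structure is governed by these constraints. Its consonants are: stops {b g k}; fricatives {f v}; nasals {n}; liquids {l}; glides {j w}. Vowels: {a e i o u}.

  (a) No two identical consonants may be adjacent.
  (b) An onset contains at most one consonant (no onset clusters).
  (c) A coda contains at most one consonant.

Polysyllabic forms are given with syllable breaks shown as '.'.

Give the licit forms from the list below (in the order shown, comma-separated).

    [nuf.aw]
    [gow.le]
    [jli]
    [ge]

[nuf.aw], [gow.le], [ge]

[nuf.aw] — σ1 onset /n/, coda /f/ ok; σ2 onset /∅/, coda /w/ ok → licit
[gow.le] — σ1 onset /g/, coda /w/ ok; σ2 onset /l/, coda /∅/ ok → licit
[jli] — violates constraint (b): syllable 1 onset /jl/ has 2 consonants (> 1) → illicit
[ge] — σ1 onset /g/, coda /∅/ ok → licit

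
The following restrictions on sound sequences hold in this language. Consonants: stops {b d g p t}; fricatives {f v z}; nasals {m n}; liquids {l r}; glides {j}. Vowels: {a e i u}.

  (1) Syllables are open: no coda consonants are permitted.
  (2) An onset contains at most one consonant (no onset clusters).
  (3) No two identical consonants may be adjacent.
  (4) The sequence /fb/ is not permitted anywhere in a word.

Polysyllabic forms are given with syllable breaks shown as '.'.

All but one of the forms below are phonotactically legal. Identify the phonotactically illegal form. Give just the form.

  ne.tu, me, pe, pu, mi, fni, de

ne.tu — σ1 onset /n/, coda /∅/ ok; σ2 onset /t/, coda /∅/ ok → phonotactically legal
me — σ1 onset /m/, coda /∅/ ok → phonotactically legal
pe — σ1 onset /p/, coda /∅/ ok → phonotactically legal
pu — σ1 onset /p/, coda /∅/ ok → phonotactically legal
mi — σ1 onset /m/, coda /∅/ ok → phonotactically legal
fni — violates constraint 2: syllable 1 onset /fn/ has 2 consonants (> 1) → phonotactically illegal
de — σ1 onset /d/, coda /∅/ ok → phonotactically legal

fni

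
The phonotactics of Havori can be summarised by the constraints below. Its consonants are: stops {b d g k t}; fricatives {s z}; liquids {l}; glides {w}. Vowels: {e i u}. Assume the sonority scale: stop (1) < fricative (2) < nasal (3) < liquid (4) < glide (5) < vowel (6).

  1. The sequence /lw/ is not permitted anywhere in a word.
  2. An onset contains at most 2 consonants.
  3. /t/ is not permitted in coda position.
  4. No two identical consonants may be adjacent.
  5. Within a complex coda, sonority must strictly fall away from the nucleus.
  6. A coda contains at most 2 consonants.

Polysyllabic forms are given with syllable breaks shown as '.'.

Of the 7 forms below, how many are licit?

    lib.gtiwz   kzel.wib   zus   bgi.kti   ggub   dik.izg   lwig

lib.gtiwz — σ1 onset /l/, coda /b/ ok; σ2 onset /gt/ (2C), coda /wz/ (5→2 falls) ok → licit
kzel.wib — violates constraint 1: contains banned sequence /lw/ → illicit
zus — σ1 onset /z/, coda /s/ ok → licit
bgi.kti — σ1 onset /bg/ (2C), coda /∅/ ok; σ2 onset /kt/ (2C), coda /∅/ ok → licit
ggub — violates constraint 4: adjacent identical consonants /gg/ → illicit
dik.izg — σ1 onset /d/, coda /k/ ok; σ2 onset /∅/, coda /zg/ (2→1 falls) ok → licit
lwig — violates constraint 1: contains banned sequence /lw/ → illicit
Licit: lib.gtiwz, zus, bgi.kti, dik.izg → 4.

4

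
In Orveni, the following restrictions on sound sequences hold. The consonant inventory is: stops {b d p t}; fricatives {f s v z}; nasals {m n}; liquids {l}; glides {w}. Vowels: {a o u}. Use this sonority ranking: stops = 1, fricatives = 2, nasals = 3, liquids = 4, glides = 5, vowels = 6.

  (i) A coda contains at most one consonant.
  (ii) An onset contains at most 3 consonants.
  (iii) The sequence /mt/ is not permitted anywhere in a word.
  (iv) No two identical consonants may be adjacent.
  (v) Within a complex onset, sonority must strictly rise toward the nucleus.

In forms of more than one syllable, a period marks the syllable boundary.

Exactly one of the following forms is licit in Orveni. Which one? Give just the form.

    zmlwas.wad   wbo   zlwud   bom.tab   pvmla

zmlwas.wad — violates constraint (ii): syllable 1 onset /zmlw/ has 4 consonants (> 3) → illicit
wbo — violates constraint (v): syllable 1 onset /wb/: /w/ (glide, 5) → /b/ (stop, 1) does not rise → illicit
zlwud — σ1 onset /zlw/ (2→4→5 rises), coda /d/ ok → licit
bom.tab — violates constraint (iii): contains banned sequence /mt/ → illicit
pvmla — violates constraint (ii): syllable 1 onset /pvml/ has 4 consonants (> 3) → illicit

zlwud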